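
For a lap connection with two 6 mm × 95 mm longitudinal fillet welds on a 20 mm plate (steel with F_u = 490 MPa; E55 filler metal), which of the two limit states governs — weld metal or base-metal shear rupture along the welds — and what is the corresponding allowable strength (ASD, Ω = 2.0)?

R_n/Ω ≈ 133 kN (weld metal governs)

E55XX → F_EXX = 550 MPa.
t_e = 0.707 × 6 = 4.242 mm; L = 190 mm.
Weld metal: R_n/Ω = (1/2.0) × 0.6 × 550 × 4.242 × 190 × 10⁻³ = 133 kN.
Base metal (shear rupture): R_n/Ω = (1/2.0) × 0.6 × 490 × 20 × 190 × 10⁻³ = 558.6 kN.
Governing: weld metal.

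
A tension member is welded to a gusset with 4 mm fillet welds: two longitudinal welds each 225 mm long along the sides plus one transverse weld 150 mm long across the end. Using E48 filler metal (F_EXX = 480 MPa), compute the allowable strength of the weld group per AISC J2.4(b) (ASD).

R_n/Ω ≈ 247 kN

t_e = 0.707 × 4 = 2.828 mm.
R_nwl = 0.6 × 480 × 2.828 × 450 × 10⁻³ = 366.5 kN (longitudinal, 2 welds).
R_nwt = 0.6 × 480 × 2.828 × 150 × 10⁻³ = 122.2 kN (transverse, base value).
(i) R_nwl + R_nwt = 488.7 kN; (ii) 0.85 R_nwl + 1.5 R_nwt = 494.8 kN.
R_n = max = 494.8 kN [governs: (ii)]; R_n/Ω = 247.4 kN.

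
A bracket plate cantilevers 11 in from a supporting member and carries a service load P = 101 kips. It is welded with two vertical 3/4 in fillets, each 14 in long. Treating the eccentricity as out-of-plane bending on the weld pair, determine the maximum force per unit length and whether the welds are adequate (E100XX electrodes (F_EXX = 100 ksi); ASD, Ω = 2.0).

f_max ≈ 17.4 kip/in; NOT adequate

L_w = 2 × 14 = 28 in; section modulus (unit throat) S = 2 × L²/6 = 65.33 in².
Direct shear f_v = P/L_w = 101/28 = 3.607 kip/in.
Moment M = P × e = 101 × 11 = 1111 kip·in; bending f_b = M/S = 17.01 kip/in.
f_max = √(f_v² + f_b²) = √(3.607² + 17.01²) = 17.38 kip/in.
r_n/Ω = (1/2.0) × 0.6 × 100 × (0.707 × 0.75) = 15.91 kip/in → NOT adequate.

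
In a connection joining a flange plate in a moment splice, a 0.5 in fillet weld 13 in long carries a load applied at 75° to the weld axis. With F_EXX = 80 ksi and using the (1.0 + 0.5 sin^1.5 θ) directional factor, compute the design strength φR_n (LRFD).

φR_n ≈ 244 kip

t_e = 0.707 × 0.5 = 0.3535 in; A_we = 0.3535 × 13 = 4.595 in².
Directional factor: 1.0 + 0.5 sin^1.5(75°) = 1.475.
F_nw = 0.6 × 80 × 1.475 = 70.78 ksi.
φR_n = 0.75 × 70.78 × 4.595 = 244 kip.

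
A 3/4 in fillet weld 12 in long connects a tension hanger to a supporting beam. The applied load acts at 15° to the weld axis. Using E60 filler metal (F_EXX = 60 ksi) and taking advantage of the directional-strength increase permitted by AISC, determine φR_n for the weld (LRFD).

t_e = 0.707 × 0.75 = 0.5302 in; A_we = 0.5302 × 12 = 6.363 in².
Directional factor: 1.0 + 0.5 sin^1.5(15°) = 1.066.
F_nw = 0.6 × 60 × 1.066 = 38.37 ksi.
φR_n = 0.75 × 38.37 × 6.363 = 183.1 kip.

φR_n ≈ 183 kip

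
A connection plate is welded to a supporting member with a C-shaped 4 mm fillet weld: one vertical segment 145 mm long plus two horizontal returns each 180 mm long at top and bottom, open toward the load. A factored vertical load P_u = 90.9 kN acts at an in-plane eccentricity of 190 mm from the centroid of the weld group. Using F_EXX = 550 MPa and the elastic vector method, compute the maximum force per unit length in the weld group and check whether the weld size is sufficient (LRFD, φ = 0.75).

f_max ≈ 755 N/mm; NOT adequate

Total weld length L_w = 505 mm. Treat welds as unit-width lines.
Centroid: x̄ = 2×180×90 / 505 = 64.16 mm from the vertical weld.
Polar moment about centroid: J = I_x + I_y = [145³/12 + 2×180×72.5²] + [145×64.16² + 2(180³/12 + 180×25.84²)] = 3956000 mm³.
Direct shear f_v = P/L_w = 90.9×10³ / 505 = 180 N/mm (vertical).
Torsion M = P·e = 90.9×10³ × 190 = 17271000 N·mm.
Critical point at (x, y) = (115.8, 72.5) from centroid. f_tx = M·y/J = 316.6 N/mm; f_ty = M·x/J = 505.8 N/mm.
Resultant f_max = √[f_tx² + (f_v + f_ty)²] = √[316.6² + (180 + 505.8)²] = 755.3 N/mm.
Capacity per unit length: φr_n = 0.75 × 0.6 × 550 × (0.707 × 4) = 699.9 N/mm.
755.3 > 699.9 → NOT adequate.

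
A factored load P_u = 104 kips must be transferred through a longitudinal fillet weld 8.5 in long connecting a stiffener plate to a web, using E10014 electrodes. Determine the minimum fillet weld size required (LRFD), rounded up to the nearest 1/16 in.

w = 7/16 in

E100XX → F_EXX = 100 ksi.
Total weld length L = 8.5 in.
Required throat t_e = P_u / (φ × 0.6 F_EXX × L) = 104 / (0.75 × 0.6 × 100 × 8.5) = 0.2719 in.
Required leg w = t_e / 0.707 = 0.3846 in → use 7/16 in.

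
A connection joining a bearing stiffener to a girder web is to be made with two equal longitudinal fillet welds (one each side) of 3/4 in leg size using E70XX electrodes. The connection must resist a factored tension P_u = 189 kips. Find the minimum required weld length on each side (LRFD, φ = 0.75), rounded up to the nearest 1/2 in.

E70XX → F_EXX = 70 ksi.
Throat t_e = 0.707 × 0.75 = 0.5302 in.
φr_n = 0.75 × 0.6 × 70 × 0.5302 = 16.7 kips/in.
L_req = P_u / φr_n = 189 / 16.7 = 11.32 in total.
Per side: 11.32 / 2 = 5.658 in.
Round up → use L = 6 in on each side.

L = 6 in on each side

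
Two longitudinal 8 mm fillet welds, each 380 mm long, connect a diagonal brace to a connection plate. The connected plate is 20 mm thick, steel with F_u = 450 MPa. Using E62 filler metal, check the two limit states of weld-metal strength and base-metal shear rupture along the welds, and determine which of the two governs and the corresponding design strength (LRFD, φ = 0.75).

φR_n ≈ 1200 kN (weld metal governs)

E62XX → F_EXX = 620 MPa.
t_e = 0.707 × 8 = 5.656 mm; L = 760 mm.
Weld metal: φR_n = 0.75 × 0.6 × 620 × 5.656 × 760 × 10⁻³ = 1199 kN.
Base metal (shear rupture): φR_n = 0.75 × 0.6 × 450 × 20 × 760 × 10⁻³ = 3078 kN.
Governing: weld metal.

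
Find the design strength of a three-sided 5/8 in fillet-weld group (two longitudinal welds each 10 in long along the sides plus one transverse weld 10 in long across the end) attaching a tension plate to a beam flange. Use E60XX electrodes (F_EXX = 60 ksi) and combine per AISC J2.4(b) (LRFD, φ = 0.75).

φR_n ≈ 382 kips

t_e = 0.707 × 0.625 = 0.4419 in.
R_nwl = 0.6 × 60 × 0.4419 × 20 = 318.1 kips (longitudinal, 2 welds).
R_nwt = 0.6 × 60 × 0.4419 × 10 = 159.1 kips (transverse, base value).
(i) R_nwl + R_nwt = 477.2 kips; (ii) 0.85 R_nwl + 1.5 R_nwt = 509 kips.
R_n = max = 509 kips [governs: (ii)]; φR_n = 381.8 kips.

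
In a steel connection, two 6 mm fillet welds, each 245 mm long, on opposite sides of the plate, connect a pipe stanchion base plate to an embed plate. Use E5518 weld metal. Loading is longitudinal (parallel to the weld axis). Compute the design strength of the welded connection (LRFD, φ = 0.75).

φR_n ≈ 514 kN

E55XX → F_EXX = 550 MPa.
Effective throat t_e = 0.707 × 6 = 4.242 mm.
Total length L = 490 mm; A_we = 4.242 × 490 = 2079 mm².
F_nw = 0.6 F_EXX = 0.6 × 550 = 330 MPa.
φR_n = 0.75 × 330 × 2079 × 10⁻³ = 514.4 kN.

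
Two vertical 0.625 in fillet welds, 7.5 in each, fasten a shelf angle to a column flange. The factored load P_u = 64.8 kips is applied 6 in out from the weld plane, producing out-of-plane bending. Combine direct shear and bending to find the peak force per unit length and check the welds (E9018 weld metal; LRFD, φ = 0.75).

E90XX → F_EXX = 90 ksi.
L_w = 2 × 7.5 = 15 in; section modulus (unit throat) S = 2 × L²/6 = 18.75 in².
Direct shear f_v = P/L_w = 64.8/15 = 4.32 kip/in.
Moment M = P × e = 64.8 × 6 = 388.8 kip·in; bending f_b = M/S = 20.74 kip/in.
f_max = √(f_v² + f_b²) = √(4.32² + 20.74²) = 21.18 kip/in.
φr_n = 0.75 × 0.6 × 90 × (0.707 × 0.625) = 17.9 kip/in → NOT adequate.

f_max ≈ 21.2 kip/in; NOT adequate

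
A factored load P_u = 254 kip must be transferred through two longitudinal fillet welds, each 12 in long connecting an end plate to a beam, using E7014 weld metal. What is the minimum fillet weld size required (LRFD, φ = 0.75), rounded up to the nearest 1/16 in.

w = 1/2 in

E70XX → F_EXX = 70 ksi.
Total weld length L = 24 in.
Required throat t_e = P_u / (φ × 0.6 F_EXX × L) = 254 / (0.75 × 0.6 × 70 × 24) = 0.336 in.
Required leg w = t_e / 0.707 = 0.4752 in → use 1/2 in.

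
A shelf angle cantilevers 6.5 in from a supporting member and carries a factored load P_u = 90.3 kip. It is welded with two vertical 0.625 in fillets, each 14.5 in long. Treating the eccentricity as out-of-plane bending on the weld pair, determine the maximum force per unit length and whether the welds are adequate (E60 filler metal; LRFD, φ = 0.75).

E60XX → F_EXX = 60 ksi.
L_w = 2 × 14.5 = 29 in; section modulus (unit throat) S = 2 × L²/6 = 70.08 in².
Direct shear f_v = P/L_w = 90.3/29 = 3.114 kip/in.
Moment M = P × e = 90.3 × 6.5 = 586.95 kip·in; bending f_b = M/S = 8.375 kip/in.
f_max = √(f_v² + f_b²) = √(3.114² + 8.375²) = 8.935 kip/in.
φr_n = 0.75 × 0.6 × 60 × (0.707 × 0.625) = 11.93 kip/in → adequate.

f_max ≈ 8.94 kip/in; adequate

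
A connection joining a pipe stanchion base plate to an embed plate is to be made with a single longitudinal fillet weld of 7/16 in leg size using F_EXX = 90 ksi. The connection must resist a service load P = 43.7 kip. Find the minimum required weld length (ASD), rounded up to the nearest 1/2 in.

Throat t_e = 0.707 × 0.4375 = 0.3093 in.
r_n/Ω = (0.6 × 90 × 0.3093) / 2.0 = 8.351 kip/in.
L_req = P / (r_n/Ω) = 43.7 / 8.351 = 5.233 in total.
Round up → use L = 5.5 in.

L = 5.5 in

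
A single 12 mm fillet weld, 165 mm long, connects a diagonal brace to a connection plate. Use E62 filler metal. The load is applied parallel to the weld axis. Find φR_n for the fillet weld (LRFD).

E62XX → F_EXX = 620 MPa.
Effective throat t_e = 0.707 × 12 = 8.484 mm.
Total length L = 165 mm; A_we = 8.484 × 165 = 1400 mm².
F_nw = 0.6 F_EXX = 0.6 × 620 = 372 MPa.
φR_n = 0.75 × 372 × 1400 × 10⁻³ = 390.6 kN.

φR_n ≈ 391 kN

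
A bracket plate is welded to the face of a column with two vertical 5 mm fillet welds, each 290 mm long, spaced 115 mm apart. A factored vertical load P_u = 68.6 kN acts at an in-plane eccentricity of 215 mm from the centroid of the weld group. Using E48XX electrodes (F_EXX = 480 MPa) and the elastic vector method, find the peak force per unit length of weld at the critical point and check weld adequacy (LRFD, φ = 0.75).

Total weld length L_w = 580 mm. Treat welds as unit-width lines.
Polar moment about centroid: J = 2[d³/12 + d(b/2)²] = 2[290³/12 + 290×57.5²] = 5982000 mm³.
Direct shear f_v = P/L_w = 68.6×10³ / 580 = 118.3 N/mm (vertical).
Torsion M = P·e = 68.6×10³ × 215 = 14749000 N·mm.
Critical point at (x, y) = (57.5, 145) from centroid. f_tx = M·y/J = 357.5 N/mm; f_ty = M·x/J = 141.8 N/mm.
Resultant f_max = √[f_tx² + (f_v + f_ty)²] = √[357.5² + (118.3 + 141.8)²] = 442.1 N/mm.
Capacity per unit length: φr_n = 0.75 × 0.6 × 480 × (0.707 × 5) = 763.6 N/mm.
442.1 ≤ 763.6 → adequate.

f_max ≈ 442 N/mm; adequate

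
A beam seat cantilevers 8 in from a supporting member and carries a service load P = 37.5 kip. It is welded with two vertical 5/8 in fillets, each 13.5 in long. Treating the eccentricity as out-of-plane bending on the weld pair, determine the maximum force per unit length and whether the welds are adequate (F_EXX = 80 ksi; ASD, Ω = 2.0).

L_w = 2 × 13.5 = 27 in; section modulus (unit throat) S = 2 × L²/6 = 60.75 in².
Direct shear f_v = P/L_w = 37.5/27 = 1.389 kip/in.
Moment M = P × e = 37.5 × 8 = 300 kip·in; bending f_b = M/S = 4.938 kip/in.
f_max = √(f_v² + f_b²) = √(1.389² + 4.938²) = 5.13 kip/in.
r_n/Ω = (1/2.0) × 0.6 × 80 × (0.707 × 0.625) = 10.6 kip/in → adequate.

f_max ≈ 5.13 kip/in; adequate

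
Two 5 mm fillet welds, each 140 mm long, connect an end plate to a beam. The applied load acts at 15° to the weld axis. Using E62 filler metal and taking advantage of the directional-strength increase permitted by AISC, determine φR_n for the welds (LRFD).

E62XX → F_EXX = 620 MPa.
t_e = 0.707 × 5 = 3.535 mm; A_we = 3.535 × 280 = 989.8 mm².
Directional factor: 1.0 + 0.5 sin^1.5(15°) = 1.066.
F_nw = 0.6 × 620 × 1.066 = 396.5 MPa.
φR_n = 0.75 × 396.5 × 989.8 × 10⁻³ = 294.3 kN.

φR_n ≈ 294 kN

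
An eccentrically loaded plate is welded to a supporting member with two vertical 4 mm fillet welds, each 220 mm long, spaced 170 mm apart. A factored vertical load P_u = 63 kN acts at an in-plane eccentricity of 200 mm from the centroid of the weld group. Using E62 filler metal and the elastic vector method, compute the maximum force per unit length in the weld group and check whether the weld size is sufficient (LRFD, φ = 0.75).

f_max ≈ 455 N/mm; adequate

E62XX → F_EXX = 620 MPa.
Total weld length L_w = 440 mm. Treat welds as unit-width lines.
Polar moment about centroid: J = 2[d³/12 + d(b/2)²] = 2[220³/12 + 220×85²] = 4954000 mm³.
Direct shear f_v = P/L_w = 63×10³ / 440 = 143.2 N/mm (vertical).
Torsion M = P·e = 63×10³ × 200 = 12600000 N·mm.
Critical point at (x, y) = (85, 110) from centroid. f_tx = M·y/J = 279.8 N/mm; f_ty = M·x/J = 216.2 N/mm.
Resultant f_max = √[f_tx² + (f_v + f_ty)²] = √[279.8² + (143.2 + 216.2)²] = 455.5 N/mm.
Capacity per unit length: φr_n = 0.75 × 0.6 × 620 × (0.707 × 4) = 789 N/mm.
455.5 ≤ 789 → adequate.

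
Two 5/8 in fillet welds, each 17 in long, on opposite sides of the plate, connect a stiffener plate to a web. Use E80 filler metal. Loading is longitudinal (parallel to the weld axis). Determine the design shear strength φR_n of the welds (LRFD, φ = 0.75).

E80XX → F_EXX = 80 ksi.
Effective throat t_e = 0.707 × 0.625 = 0.4419 in.
Total length L = 34 in; A_we = 0.4419 × 34 = 15.02 in².
F_nw = 0.6 F_EXX = 0.6 × 80 = 48 ksi.
φR_n = 0.75 × 48 × 15.02 = 540.9 kips.

φR_n ≈ 541 kips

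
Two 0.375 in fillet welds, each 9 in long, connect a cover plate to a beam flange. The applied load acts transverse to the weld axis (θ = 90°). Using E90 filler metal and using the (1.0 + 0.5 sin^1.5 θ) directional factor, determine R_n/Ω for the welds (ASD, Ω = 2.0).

R_n/Ω ≈ 193 kip

E90XX → F_EXX = 90 ksi.
t_e = 0.707 × 0.375 = 0.2651 in; A_we = 0.2651 × 18 = 4.772 in².
Directional factor: 1.0 + 0.5 sin^1.5(90°) = 1.5.
F_nw = 0.6 × 90 × 1.5 = 81 ksi.
R_n/Ω = (81 × 4.772) / 2.0 = 193.3 kip.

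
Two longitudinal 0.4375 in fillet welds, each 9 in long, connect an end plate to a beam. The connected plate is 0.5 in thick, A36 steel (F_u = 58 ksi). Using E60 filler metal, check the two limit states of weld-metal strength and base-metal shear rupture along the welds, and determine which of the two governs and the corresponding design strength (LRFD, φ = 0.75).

φR_n ≈ 150 kips (weld metal governs)

E60XX → F_EXX = 60 ksi.
t_e = 0.707 × 0.4375 = 0.3093 in; L = 18 in.
Weld metal: φR_n = 0.75 × 0.6 × 60 × 0.3093 × 18 = 150.3 kips.
Base metal (shear rupture): φR_n = 0.75 × 0.6 × 58 × 0.5 × 18 = 234.9 kips.
Governing: weld metal.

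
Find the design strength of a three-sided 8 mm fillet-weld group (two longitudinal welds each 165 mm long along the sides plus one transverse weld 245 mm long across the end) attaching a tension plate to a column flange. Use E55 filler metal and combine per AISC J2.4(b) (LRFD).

E55XX → F_EXX = 550 MPa.
t_e = 0.707 × 8 = 5.656 mm.
R_nwl = 0.6 × 550 × 5.656 × 330 × 10⁻³ = 615.9 kN (longitudinal, 2 welds).
R_nwt = 0.6 × 550 × 5.656 × 245 × 10⁻³ = 457.3 kN (transverse, base value).
(i) R_nwl + R_nwt = 1073 kN; (ii) 0.85 R_nwl + 1.5 R_nwt = 1209 kN.
R_n = max = 1209 kN [governs: (ii)]; φR_n = 907.1 kN.

φR_n ≈ 907 kN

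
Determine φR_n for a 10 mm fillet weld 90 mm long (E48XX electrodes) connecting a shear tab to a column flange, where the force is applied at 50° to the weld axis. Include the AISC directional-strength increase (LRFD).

φR_n ≈ 184 kN

E48XX → F_EXX = 480 MPa.
t_e = 0.707 × 10 = 7.07 mm; A_we = 7.07 × 90 = 636.3 mm².
Directional factor: 1.0 + 0.5 sin^1.5(50°) = 1.335.
F_nw = 0.6 × 480 × 1.335 = 384.5 MPa.
φR_n = 0.75 × 384.5 × 636.3 × 10⁻³ = 183.5 kN.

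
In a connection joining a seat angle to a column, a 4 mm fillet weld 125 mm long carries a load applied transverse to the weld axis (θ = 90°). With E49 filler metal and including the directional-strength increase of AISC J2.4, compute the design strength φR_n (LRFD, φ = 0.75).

E49XX → F_EXX = 490 MPa.
t_e = 0.707 × 4 = 2.828 mm; A_we = 2.828 × 125 = 353.5 mm².
Directional factor: 1.0 + 0.5 sin^1.5(90°) = 1.5.
F_nw = 0.6 × 490 × 1.5 = 441 MPa.
φR_n = 0.75 × 441 × 353.5 × 10⁻³ = 116.9 kN.

φR_n ≈ 117 kN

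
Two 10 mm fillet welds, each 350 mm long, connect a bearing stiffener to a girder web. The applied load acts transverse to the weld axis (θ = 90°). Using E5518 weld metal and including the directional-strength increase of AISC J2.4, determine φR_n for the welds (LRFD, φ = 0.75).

φR_n ≈ 1840 kN

E55XX → F_EXX = 550 MPa.
t_e = 0.707 × 10 = 7.07 mm; A_we = 7.07 × 700 = 4949 mm².
Directional factor: 1.0 + 0.5 sin^1.5(90°) = 1.5.
F_nw = 0.6 × 550 × 1.5 = 495 MPa.
φR_n = 0.75 × 495 × 4949 × 10⁻³ = 1837 kN.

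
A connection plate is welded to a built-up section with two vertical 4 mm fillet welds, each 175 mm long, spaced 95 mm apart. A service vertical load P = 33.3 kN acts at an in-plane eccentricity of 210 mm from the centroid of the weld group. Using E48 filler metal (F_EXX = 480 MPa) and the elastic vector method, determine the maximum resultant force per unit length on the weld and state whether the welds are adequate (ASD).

Total weld length L_w = 350 mm. Treat welds as unit-width lines.
Polar moment about centroid: J = 2[d³/12 + d(b/2)²] = 2[175³/12 + 175×47.5²] = 1683000 mm³.
Direct shear f_v = P/L_w = 33.3×10³ / 350 = 95.14 N/mm (vertical).
Torsion M = P·e = 33.3×10³ × 210 = 6993000 N·mm.
Critical point at (x, y) = (47.5, 87.5) from centroid. f_tx = M·y/J = 363.6 N/mm; f_ty = M·x/J = 197.4 N/mm.
Resultant f_max = √[f_tx² + (f_v + f_ty)²] = √[363.6² + (95.14 + 197.4)²] = 466.7 N/mm.
Capacity per unit length: r_n/Ω = (1/2.0) × 0.6 × 480 × (0.707 × 4) = 407.2 N/mm.
466.7 > 407.2 → NOT adequate.

f_max ≈ 467 N/mm; NOT adequate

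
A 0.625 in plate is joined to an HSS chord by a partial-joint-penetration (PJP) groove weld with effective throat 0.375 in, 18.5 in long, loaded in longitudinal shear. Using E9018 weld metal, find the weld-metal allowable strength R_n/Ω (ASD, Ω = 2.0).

R_n/Ω ≈ 187 kip

E90XX → F_EXX = 90 ksi.
Effective throat (given) t_e = 0.375 in.
A_we = 0.375 × 18.5 = 6.938 in².
F_nw = 0.6 F_EXX = 54 ksi.
R_n/Ω = (54 × 6.938) / 2.0 = 187.3 kip.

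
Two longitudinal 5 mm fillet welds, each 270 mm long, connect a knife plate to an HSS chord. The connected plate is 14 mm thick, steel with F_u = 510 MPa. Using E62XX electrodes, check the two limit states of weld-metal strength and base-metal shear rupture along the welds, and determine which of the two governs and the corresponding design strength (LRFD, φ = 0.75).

E62XX → F_EXX = 620 MPa.
t_e = 0.707 × 5 = 3.535 mm; L = 540 mm.
Weld metal: φR_n = 0.75 × 0.6 × 620 × 3.535 × 540 × 10⁻³ = 532.6 kN.
Base metal (shear rupture): φR_n = 0.75 × 0.6 × 510 × 14 × 540 × 10⁻³ = 1735 kN.
Governing: weld metal.

φR_n ≈ 533 kN (weld metal governs)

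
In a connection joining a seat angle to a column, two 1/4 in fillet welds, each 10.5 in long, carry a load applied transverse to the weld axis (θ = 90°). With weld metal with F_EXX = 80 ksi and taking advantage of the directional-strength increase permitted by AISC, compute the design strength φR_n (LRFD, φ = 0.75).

φR_n ≈ 200 kips

t_e = 0.707 × 0.25 = 0.1767 in; A_we = 0.1767 × 21 = 3.712 in².
Directional factor: 1.0 + 0.5 sin^1.5(90°) = 1.5.
F_nw = 0.6 × 80 × 1.5 = 72 ksi.
φR_n = 0.75 × 72 × 3.712 = 200.4 kips.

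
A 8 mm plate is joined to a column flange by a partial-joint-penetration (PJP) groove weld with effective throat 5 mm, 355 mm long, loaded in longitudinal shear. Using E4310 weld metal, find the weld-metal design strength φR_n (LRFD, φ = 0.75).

φR_n ≈ 343 kN

E43XX → F_EXX = 430 MPa.
Effective throat (given) t_e = 5 mm.
A_we = 5 × 355 = 1775 mm².
F_nw = 0.6 F_EXX = 258 MPa.
φR_n = 0.75 × 258 × 1775 × 10⁻³ = 343.5 kN.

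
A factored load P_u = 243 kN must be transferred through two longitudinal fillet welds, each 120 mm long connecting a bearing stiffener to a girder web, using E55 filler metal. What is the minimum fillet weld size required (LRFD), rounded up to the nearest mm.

w = 6 mm

E55XX → F_EXX = 550 MPa.
Total weld length L = 240 mm.
Required throat t_e = P_u / (φ × 0.6 F_EXX × L) = 243 / (0.75 × 0.6 × 550 × 240 × 10⁻³) = 4.091 mm.
Required leg w = t_e / 0.707 = 5.786 mm → use 6 mm.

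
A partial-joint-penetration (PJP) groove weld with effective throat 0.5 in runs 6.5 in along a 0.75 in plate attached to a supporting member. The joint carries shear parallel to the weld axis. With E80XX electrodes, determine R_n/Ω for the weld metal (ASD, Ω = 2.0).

R_n/Ω ≈ 78 kip

E80XX → F_EXX = 80 ksi.
Effective throat (given) t_e = 0.5 in.
A_we = 0.5 × 6.5 = 3.25 in².
F_nw = 0.6 F_EXX = 48 ksi.
R_n/Ω = (48 × 3.25) / 2.0 = 78 kip.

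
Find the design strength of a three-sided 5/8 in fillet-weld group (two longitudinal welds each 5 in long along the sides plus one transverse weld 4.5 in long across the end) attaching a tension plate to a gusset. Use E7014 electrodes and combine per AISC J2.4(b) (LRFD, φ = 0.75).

φR_n ≈ 212 kip

E70XX → F_EXX = 70 ksi.
t_e = 0.707 × 0.625 = 0.4419 in.
R_nwl = 0.6 × 70 × 0.4419 × 10 = 185.6 kip (longitudinal, 2 welds).
R_nwt = 0.6 × 70 × 0.4419 × 4.5 = 83.51 kip (transverse, base value).
(i) R_nwl + R_nwt = 269.1 kip; (ii) 0.85 R_nwl + 1.5 R_nwt = 283 kip.
R_n = max = 283 kip [governs: (ii)]; φR_n = 212.3 kip.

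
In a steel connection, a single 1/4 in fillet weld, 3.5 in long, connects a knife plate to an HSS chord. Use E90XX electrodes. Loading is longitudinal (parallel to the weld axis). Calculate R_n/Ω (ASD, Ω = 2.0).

R_n/Ω ≈ 16.7 kips

E90XX → F_EXX = 90 ksi.
Effective throat t_e = 0.707 × 0.25 = 0.1767 in.
Total length L = 3.5 in; A_we = 0.1767 × 3.5 = 0.6186 in².
F_nw = 0.6 F_EXX = 0.6 × 90 = 54 ksi.
R_n = 54 × 0.6186 = 33.41 kips; R_n/Ω = 33.41/2.0 = 16.7 kips.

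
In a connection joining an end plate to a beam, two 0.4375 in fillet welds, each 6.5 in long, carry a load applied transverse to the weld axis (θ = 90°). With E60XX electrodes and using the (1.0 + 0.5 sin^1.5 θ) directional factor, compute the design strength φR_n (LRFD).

E60XX → F_EXX = 60 ksi.
t_e = 0.707 × 0.4375 = 0.3093 in; A_we = 0.3093 × 13 = 4.021 in².
Directional factor: 1.0 + 0.5 sin^1.5(90°) = 1.5.
F_nw = 0.6 × 60 × 1.5 = 54 ksi.
φR_n = 0.75 × 54 × 4.021 = 162.9 kips.

φR_n ≈ 163 kips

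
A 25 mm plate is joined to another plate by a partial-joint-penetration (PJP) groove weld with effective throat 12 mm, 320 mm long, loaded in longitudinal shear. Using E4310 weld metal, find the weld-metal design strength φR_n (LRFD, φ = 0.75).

φR_n ≈ 743 kN

E43XX → F_EXX = 430 MPa.
Effective throat (given) t_e = 12 mm.
A_we = 12 × 320 = 3840 mm².
F_nw = 0.6 F_EXX = 258 MPa.
φR_n = 0.75 × 258 × 3840 × 10⁻³ = 743 kN.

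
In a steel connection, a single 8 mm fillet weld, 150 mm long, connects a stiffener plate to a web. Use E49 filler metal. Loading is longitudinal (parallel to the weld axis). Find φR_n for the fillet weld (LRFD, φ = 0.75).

E49XX → F_EXX = 490 MPa.
Effective throat t_e = 0.707 × 8 = 5.656 mm.
Total length L = 150 mm; A_we = 5.656 × 150 = 848.4 mm².
F_nw = 0.6 F_EXX = 0.6 × 490 = 294 MPa.
φR_n = 0.75 × 294 × 848.4 × 10⁻³ = 187.1 kN.

φR_n ≈ 187 kN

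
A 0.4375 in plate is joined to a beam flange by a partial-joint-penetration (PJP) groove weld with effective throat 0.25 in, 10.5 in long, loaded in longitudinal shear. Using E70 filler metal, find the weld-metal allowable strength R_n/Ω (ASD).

R_n/Ω ≈ 55.1 kips

E70XX → F_EXX = 70 ksi.
Effective throat (given) t_e = 0.25 in.
A_we = 0.25 × 10.5 = 2.625 in².
F_nw = 0.6 F_EXX = 42 ksi.
R_n/Ω = (42 × 2.625) / 2.0 = 55.12 kips.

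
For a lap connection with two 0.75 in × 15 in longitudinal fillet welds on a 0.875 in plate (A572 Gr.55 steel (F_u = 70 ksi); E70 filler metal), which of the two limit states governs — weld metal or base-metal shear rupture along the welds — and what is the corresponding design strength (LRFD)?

E70XX → F_EXX = 70 ksi.
t_e = 0.707 × 0.75 = 0.5302 in; L = 30 in.
Weld metal: φR_n = 0.75 × 0.6 × 70 × 0.5302 × 30 = 501.1 kips.
Base metal (shear rupture): φR_n = 0.75 × 0.6 × 70 × 0.875 × 30 = 826.9 kips.
Governing: weld metal.

φR_n ≈ 501 kips (weld metal governs)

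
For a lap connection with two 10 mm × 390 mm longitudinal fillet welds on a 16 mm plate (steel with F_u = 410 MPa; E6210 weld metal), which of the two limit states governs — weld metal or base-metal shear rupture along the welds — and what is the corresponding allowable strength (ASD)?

E62XX → F_EXX = 620 MPa.
t_e = 0.707 × 10 = 7.07 mm; L = 780 mm.
Weld metal: R_n/Ω = (1/2.0) × 0.6 × 620 × 7.07 × 780 × 10⁻³ = 1026 kN.
Base metal (shear rupture): R_n/Ω = (1/2.0) × 0.6 × 410 × 16 × 780 × 10⁻³ = 1535 kN.
Governing: weld metal.

R_n/Ω ≈ 1030 kN (weld metal governs)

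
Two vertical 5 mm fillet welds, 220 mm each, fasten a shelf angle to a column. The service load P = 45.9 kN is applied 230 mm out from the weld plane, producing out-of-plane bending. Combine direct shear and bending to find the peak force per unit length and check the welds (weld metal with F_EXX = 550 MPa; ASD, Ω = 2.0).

L_w = 2 × 220 = 440 mm; section modulus (unit throat) S = 2 × L²/6 = 16130 mm².
Direct shear f_v = P/L_w = 45.9×10³/440 = 104.3 N/mm.
Moment M = P × e = 45.9×10³ × 230 = 10557000 N·mm; bending f_b = M/S = 654.4 N/mm.
f_max = √(f_v² + f_b²) = √(104.3² + 654.4²) = 662.6 N/mm.
r_n/Ω = (1/2.0) × 0.6 × 550 × (0.707 × 5) = 583.3 N/mm → NOT adequate.

f_max ≈ 663 N/mm; NOT adequate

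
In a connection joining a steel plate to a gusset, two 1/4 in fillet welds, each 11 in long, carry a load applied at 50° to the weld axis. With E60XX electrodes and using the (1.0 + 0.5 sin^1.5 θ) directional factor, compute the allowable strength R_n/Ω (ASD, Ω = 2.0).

E60XX → F_EXX = 60 ksi.
t_e = 0.707 × 0.25 = 0.1767 in; A_we = 0.1767 × 22 = 3.888 in².
Directional factor: 1.0 + 0.5 sin^1.5(50°) = 1.335.
F_nw = 0.6 × 60 × 1.335 = 48.07 ksi.
R_n/Ω = (48.07 × 3.888) / 2.0 = 93.46 kip.

R_n/Ω ≈ 93.5 kip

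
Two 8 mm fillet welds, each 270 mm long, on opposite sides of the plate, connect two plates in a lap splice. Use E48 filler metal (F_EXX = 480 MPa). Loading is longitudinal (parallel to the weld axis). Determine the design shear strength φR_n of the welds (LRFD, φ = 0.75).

Effective throat t_e = 0.707 × 8 = 5.656 mm.
Total length L = 540 mm; A_we = 5.656 × 540 = 3054 mm².
F_nw = 0.6 F_EXX = 0.6 × 480 = 288 MPa.
φR_n = 0.75 × 288 × 3054 × 10⁻³ = 659.7 kN.

φR_n ≈ 660 kN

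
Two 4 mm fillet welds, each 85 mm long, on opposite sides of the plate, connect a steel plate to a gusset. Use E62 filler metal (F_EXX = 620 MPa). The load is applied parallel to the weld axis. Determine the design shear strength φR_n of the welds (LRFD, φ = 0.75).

φR_n ≈ 134 kN

Effective throat t_e = 0.707 × 4 = 2.828 mm.
Total length L = 170 mm; A_we = 2.828 × 170 = 480.8 mm².
F_nw = 0.6 F_EXX = 0.6 × 620 = 372 MPa.
φR_n = 0.75 × 372 × 480.8 × 10⁻³ = 134.1 kN.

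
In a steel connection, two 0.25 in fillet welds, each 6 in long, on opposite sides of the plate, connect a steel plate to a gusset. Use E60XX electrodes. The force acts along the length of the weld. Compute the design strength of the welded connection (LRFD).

E60XX → F_EXX = 60 ksi.
Effective throat t_e = 0.707 × 0.25 = 0.1767 in.
Total length L = 12 in; A_we = 0.1767 × 12 = 2.121 in².
F_nw = 0.6 F_EXX = 0.6 × 60 = 36 ksi.
φR_n = 0.75 × 36 × 2.121 = 57.27 kip.

φR_n ≈ 57.3 kip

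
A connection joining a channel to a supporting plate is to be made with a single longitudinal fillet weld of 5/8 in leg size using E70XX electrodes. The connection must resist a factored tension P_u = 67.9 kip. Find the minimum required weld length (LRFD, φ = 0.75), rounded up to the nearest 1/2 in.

E70XX → F_EXX = 70 ksi.
Throat t_e = 0.707 × 0.625 = 0.4419 in.
φr_n = 0.75 × 0.6 × 70 × 0.4419 = 13.92 kip/in.
L_req = P_u / φr_n = 67.9 / 13.92 = 4.878 in total.
Round up → use L = 5 in.

L = 5 in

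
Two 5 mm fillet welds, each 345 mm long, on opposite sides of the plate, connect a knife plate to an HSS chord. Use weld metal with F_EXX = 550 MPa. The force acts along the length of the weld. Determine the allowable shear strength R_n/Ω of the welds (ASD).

Effective throat t_e = 0.707 × 5 = 3.535 mm.
Total length L = 690 mm; A_we = 3.535 × 690 = 2439 mm².
F_nw = 0.6 F_EXX = 0.6 × 550 = 330 MPa.
R_n = 330 × 2439 × 10⁻³ = 804.9 kN; R_n/Ω = 804.9/2.0 = 402.5 kN.

R_n/Ω ≈ 402 kN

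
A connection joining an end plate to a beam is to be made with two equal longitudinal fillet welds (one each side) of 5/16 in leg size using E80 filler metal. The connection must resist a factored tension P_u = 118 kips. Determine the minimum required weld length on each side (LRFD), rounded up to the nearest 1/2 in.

L = 7.5 in on each side

E80XX → F_EXX = 80 ksi.
Throat t_e = 0.707 × 0.3125 = 0.2209 in.
φr_n = 0.75 × 0.6 × 80 × 0.2209 = 7.954 kips/in.
L_req = P_u / φr_n = 118 / 7.954 = 14.84 in total.
Per side: 14.84 / 2 = 7.418 in.
Round up → use L = 7.5 in on each side.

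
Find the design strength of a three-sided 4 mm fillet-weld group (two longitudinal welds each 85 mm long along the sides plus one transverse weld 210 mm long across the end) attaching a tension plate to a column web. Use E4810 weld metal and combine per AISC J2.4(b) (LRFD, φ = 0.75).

φR_n ≈ 281 kN

E48XX → F_EXX = 480 MPa.
t_e = 0.707 × 4 = 2.828 mm.
R_nwl = 0.6 × 480 × 2.828 × 170 × 10⁻³ = 138.5 kN (longitudinal, 2 welds).
R_nwt = 0.6 × 480 × 2.828 × 210 × 10⁻³ = 171 kN (transverse, base value).
(i) R_nwl + R_nwt = 309.5 kN; (ii) 0.85 R_nwl + 1.5 R_nwt = 374.2 kN.
R_n = max = 374.2 kN [governs: (ii)]; φR_n = 280.7 kN.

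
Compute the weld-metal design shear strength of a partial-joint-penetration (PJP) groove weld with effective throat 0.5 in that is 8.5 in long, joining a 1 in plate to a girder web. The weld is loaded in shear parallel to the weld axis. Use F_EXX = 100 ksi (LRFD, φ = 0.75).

Effective throat (given) t_e = 0.5 in.
A_we = 0.5 × 8.5 = 4.25 in².
F_nw = 0.6 F_EXX = 60 ksi.
φR_n = 0.75 × 60 × 4.25 = 191.2 kip.

φR_n ≈ 191 kip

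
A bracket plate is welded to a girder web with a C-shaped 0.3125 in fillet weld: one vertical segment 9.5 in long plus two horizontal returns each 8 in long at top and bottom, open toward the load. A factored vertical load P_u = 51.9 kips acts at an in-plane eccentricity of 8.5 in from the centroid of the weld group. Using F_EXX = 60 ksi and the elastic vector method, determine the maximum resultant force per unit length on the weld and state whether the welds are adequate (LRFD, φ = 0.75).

Total weld length L_w = 25.5 in. Treat welds as unit-width lines.
Centroid: x̄ = 2×8×4 / 25.5 = 2.51 in from the vertical weld.
Polar moment about centroid: J = I_x + I_y = [9.5³/12 + 2×8×4.75²] + [9.5×2.51² + 2(8³/12 + 8×1.49²)] = 613.2 in³.
Direct shear f_v = P/L_w = 51.9 / 25.5 = 2.035 kip/in (vertical).
Torsion M = P·e = 51.9 × 8.5 = 441.15 kip·in.
Critical point at (x, y) = (5.49, 4.75) from centroid. f_tx = M·y/J = 3.418 kip/in; f_ty = M·x/J = 3.95 kip/in.
Resultant f_max = √[f_tx² + (f_v + f_ty)²] = √[3.418² + (2.035 + 3.95)²] = 6.892 kip/in.
Capacity per unit length: φr_n = 0.75 × 0.6 × 60 × (0.707 × 0.3125) = 5.965 kip/in.
6.892 > 5.965 → NOT adequate.

f_max ≈ 6.89 kip/in; NOT adequate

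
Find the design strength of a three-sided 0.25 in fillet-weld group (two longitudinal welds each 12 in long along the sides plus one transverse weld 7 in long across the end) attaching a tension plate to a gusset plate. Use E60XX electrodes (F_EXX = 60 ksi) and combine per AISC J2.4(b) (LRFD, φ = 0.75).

t_e = 0.707 × 0.25 = 0.1767 in.
R_nwl = 0.6 × 60 × 0.1767 × 24 = 152.7 kip (longitudinal, 2 welds).
R_nwt = 0.6 × 60 × 0.1767 × 7 = 44.54 kip (transverse, base value).
(i) R_nwl + R_nwt = 197.3 kip; (ii) 0.85 R_nwl + 1.5 R_nwt = 196.6 kip.
R_n = max = 197.3 kip [governs: (i)]; φR_n = 147.9 kip.

φR_n ≈ 148 kip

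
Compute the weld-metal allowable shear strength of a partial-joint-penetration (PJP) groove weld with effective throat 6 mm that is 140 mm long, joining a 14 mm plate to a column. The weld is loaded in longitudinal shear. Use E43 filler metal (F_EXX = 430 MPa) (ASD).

Effective throat (given) t_e = 6 mm.
A_we = 6 × 140 = 840 mm².
F_nw = 0.6 F_EXX = 258 MPa.
R_n/Ω = (258 × 840) / 2.0 × 10⁻³ = 108.4 kN.

R_n/Ω ≈ 108 kN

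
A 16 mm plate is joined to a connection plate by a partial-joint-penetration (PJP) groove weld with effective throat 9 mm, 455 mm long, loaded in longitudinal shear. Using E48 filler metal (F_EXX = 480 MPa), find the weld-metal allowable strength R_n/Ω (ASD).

Effective throat (given) t_e = 9 mm.
A_we = 9 × 455 = 4095 mm².
F_nw = 0.6 F_EXX = 288 MPa.
R_n/Ω = (288 × 4095) / 2.0 × 10⁻³ = 589.7 kN.

R_n/Ω ≈ 590 kN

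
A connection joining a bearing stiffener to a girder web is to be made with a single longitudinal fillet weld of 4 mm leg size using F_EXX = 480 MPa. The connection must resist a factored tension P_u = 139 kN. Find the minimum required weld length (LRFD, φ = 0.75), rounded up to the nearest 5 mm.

Throat t_e = 0.707 × 4 = 2.828 mm.
φr_n = 0.75 × 0.6 × 480 × 2.828 × 10⁻³ = 0.6108 kN/mm.
L_req = P_u / φr_n = 139 / 0.6108 = 227.6 mm total.
Round up → use L = 230 mm.

L = 230 mm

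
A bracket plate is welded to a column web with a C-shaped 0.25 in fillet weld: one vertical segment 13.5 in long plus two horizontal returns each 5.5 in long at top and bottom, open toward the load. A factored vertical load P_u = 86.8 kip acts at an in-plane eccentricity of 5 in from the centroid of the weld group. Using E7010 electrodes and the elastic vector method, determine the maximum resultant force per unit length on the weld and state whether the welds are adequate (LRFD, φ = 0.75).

f_max ≈ 7.01 kip/in; NOT adequate

E70XX → F_EXX = 70 ksi.
Total weld length L_w = 24.5 in. Treat welds as unit-width lines.
Centroid: x̄ = 2×5.5×2.75 / 24.5 = 1.235 in from the vertical weld.
Polar moment about centroid: J = I_x + I_y = [13.5³/12 + 2×5.5×6.75²] + [13.5×1.235² + 2(5.5³/12 + 5.5×1.515²)] = 779.8 in³.
Direct shear f_v = P/L_w = 86.8 / 24.5 = 3.543 kip/in (vertical).
Torsion M = P·e = 86.8 × 5 = 434 kip·in.
Critical point at (x, y) = (4.265, 6.75) from centroid. f_tx = M·y/J = 3.757 kip/in; f_ty = M·x/J = 2.374 kip/in.
Resultant f_max = √[f_tx² + (f_v + f_ty)²] = √[3.757² + (3.543 + 2.374)²] = 7.009 kip/in.
Capacity per unit length: φr_n = 0.75 × 0.6 × 70 × (0.707 × 0.25) = 5.568 kip/in.
7.009 > 5.568 → NOT adequate.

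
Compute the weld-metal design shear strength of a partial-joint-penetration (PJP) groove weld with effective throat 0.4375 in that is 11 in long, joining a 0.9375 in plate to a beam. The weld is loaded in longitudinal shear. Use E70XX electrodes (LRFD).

φR_n ≈ 152 kip

E70XX → F_EXX = 70 ksi.
Effective throat (given) t_e = 0.4375 in.
A_we = 0.4375 × 11 = 4.812 in².
F_nw = 0.6 F_EXX = 42 ksi.
φR_n = 0.75 × 42 × 4.812 = 151.6 kip.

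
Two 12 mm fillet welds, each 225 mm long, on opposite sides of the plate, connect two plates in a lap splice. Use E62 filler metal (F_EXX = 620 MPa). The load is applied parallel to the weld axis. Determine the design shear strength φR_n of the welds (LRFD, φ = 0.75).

Effective throat t_e = 0.707 × 12 = 8.484 mm.
Total length L = 450 mm; A_we = 8.484 × 450 = 3818 mm².
F_nw = 0.6 F_EXX = 0.6 × 620 = 372 MPa.
φR_n = 0.75 × 372 × 3818 × 10⁻³ = 1065 kN.

φR_n ≈ 1070 kN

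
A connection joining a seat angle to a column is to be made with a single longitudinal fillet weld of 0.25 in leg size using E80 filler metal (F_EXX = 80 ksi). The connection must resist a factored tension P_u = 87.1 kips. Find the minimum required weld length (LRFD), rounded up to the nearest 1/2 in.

L = 14 in

Throat t_e = 0.707 × 0.25 = 0.1767 in.
φr_n = 0.75 × 0.6 × 80 × 0.1767 = 6.363 kips/in.
L_req = P_u / φr_n = 87.1 / 6.363 = 13.69 in total.
Round up → use L = 14 in.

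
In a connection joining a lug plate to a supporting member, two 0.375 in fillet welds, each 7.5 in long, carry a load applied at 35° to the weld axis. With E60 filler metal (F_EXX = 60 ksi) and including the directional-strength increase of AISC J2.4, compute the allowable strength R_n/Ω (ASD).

t_e = 0.707 × 0.375 = 0.2651 in; A_we = 0.2651 × 15 = 3.977 in².
Directional factor: 1.0 + 0.5 sin^1.5(35°) = 1.217.
F_nw = 0.6 × 60 × 1.217 = 43.82 ksi.
R_n/Ω = (43.82 × 3.977) / 2.0 = 87.13 kips.

R_n/Ω ≈ 87.1 kips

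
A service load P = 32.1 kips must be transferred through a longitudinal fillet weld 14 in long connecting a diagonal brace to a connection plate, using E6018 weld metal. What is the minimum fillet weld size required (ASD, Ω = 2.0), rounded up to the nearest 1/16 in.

w = 3/16 in

E60XX → F_EXX = 60 ksi.
Total weld length L = 14 in.
Required throat t_e = P × Ω / (0.6 F_EXX × L) = 32.1 × 2.0 / (0.6 × 60 × 14) = 0.1274 in.
Required leg w = t_e / 0.707 = 0.1802 in → use 3/16 in.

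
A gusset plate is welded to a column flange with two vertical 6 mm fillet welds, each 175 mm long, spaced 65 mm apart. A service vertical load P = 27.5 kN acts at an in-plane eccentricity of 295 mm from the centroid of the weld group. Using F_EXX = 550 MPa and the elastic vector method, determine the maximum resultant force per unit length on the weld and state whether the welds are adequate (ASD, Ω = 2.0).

Total weld length L_w = 350 mm. Treat welds as unit-width lines.
Polar moment about centroid: J = 2[d³/12 + d(b/2)²] = 2[175³/12 + 175×32.5²] = 1263000 mm³.
Direct shear f_v = P/L_w = 27.5×10³ / 350 = 78.57 N/mm (vertical).
Torsion M = P·e = 27.5×10³ × 295 = 8112500 N·mm.
Critical point at (x, y) = (32.5, 87.5) from centroid. f_tx = M·y/J = 562.1 N/mm; f_ty = M·x/J = 208.8 N/mm.
Resultant f_max = √[f_tx² + (f_v + f_ty)²] = √[562.1² + (78.57 + 208.8)²] = 631.3 N/mm.
Capacity per unit length: r_n/Ω = (1/2.0) × 0.6 × 550 × (0.707 × 6) = 699.9 N/mm.
631.3 ≤ 699.9 → adequate.

f_max ≈ 631 N/mm; adequate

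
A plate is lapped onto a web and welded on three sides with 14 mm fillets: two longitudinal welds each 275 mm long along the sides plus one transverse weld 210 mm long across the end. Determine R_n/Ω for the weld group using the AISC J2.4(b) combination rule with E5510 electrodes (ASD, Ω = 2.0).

R_n/Ω ≈ 1280 kN

E55XX → F_EXX = 550 MPa.
t_e = 0.707 × 14 = 9.898 mm.
R_nwl = 0.6 × 550 × 9.898 × 550 × 10⁻³ = 1796 kN (longitudinal, 2 welds).
R_nwt = 0.6 × 550 × 9.898 × 210 × 10⁻³ = 685.9 kN (transverse, base value).
(i) R_nwl + R_nwt = 2482 kN; (ii) 0.85 R_nwl + 1.5 R_nwt = 2556 kN.
R_n = max = 2556 kN [governs: (ii)]; R_n/Ω = 1278 kN.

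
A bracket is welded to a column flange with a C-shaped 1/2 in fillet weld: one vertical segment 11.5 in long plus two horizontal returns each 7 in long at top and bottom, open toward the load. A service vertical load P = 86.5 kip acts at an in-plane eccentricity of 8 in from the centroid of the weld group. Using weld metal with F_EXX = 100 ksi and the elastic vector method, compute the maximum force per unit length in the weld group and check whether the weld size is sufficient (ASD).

f_max ≈ 9.91 kip/in; adequate

Total weld length L_w = 25.5 in. Treat welds as unit-width lines.
Centroid: x̄ = 2×7×3.5 / 25.5 = 1.922 in from the vertical weld.
Polar moment about centroid: J = I_x + I_y = [11.5³/12 + 2×7×5.75²] + [11.5×1.922² + 2(7³/12 + 7×1.578²)] = 724.1 in³.
Direct shear f_v = P/L_w = 86.5 / 25.5 = 3.392 kip/in (vertical).
Torsion M = P·e = 86.5 × 8 = 692 kip·in.
Critical point at (x, y) = (5.078, 5.75) from centroid. f_tx = M·y/J = 5.495 kip/in; f_ty = M·x/J = 4.853 kip/in.
Resultant f_max = √[f_tx² + (f_v + f_ty)²] = √[5.495² + (3.392 + 4.853)²] = 9.909 kip/in.
Capacity per unit length: r_n/Ω = (1/2.0) × 0.6 × 100 × (0.707 × 0.5) = 10.6 kip/in.
9.909 ≤ 10.6 → adequate.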